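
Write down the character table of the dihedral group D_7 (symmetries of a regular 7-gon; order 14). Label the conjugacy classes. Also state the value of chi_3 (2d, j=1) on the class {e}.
Conjugacy classes: {e} of size 1, {r^1, r^6} of size 2, {r^2, r^5} of size 2, {r^3, r^4} of size 2, {s, sr, ..., sr^6} of size 7.
Character table:
  irrep \ class              {e} (size 1)  {r^1, r^6} (size 2)  {r^2, r^5} (size 2)  {r^3, r^4} (size 2)  {s, sr, ..., sr^6} (size 7)
  chi_1 (triv)               1             1                    1                    1                    1                          
  chi_2 (sign: r->1, s->-1)  1             1                    1                    1                    -1                         
  chi_3 (2d, j=1)            2             2*cos(2*pi/7)        -2*cos(3*pi/7)       -2*cos(pi/7)         0                          
  chi_4 (2d, j=2)            2             -2*cos(3*pi/7)       -2*cos(pi/7)         2*cos(2*pi/7)        0                          
  chi_5 (2d, j=3)            2             -2*cos(pi/7)         2*cos(2*pi/7)        -2*cos(3*pi/7)       0                          

Spot check: chi_3 (2d, j=1) on {e} = 2.

Derivation: D_7 has order 2*7 = 14 with 5 conjugacy classes, hence 5 irreducibles. Sum of squared dims 1 + 1 + 4 + 4 + 4 = 14 = |G|. Linear characters come from the abelianisation; the 2-dimensional irreps have character r^k -> 2*cos(2*pi*j*k/7), reflections -> 0.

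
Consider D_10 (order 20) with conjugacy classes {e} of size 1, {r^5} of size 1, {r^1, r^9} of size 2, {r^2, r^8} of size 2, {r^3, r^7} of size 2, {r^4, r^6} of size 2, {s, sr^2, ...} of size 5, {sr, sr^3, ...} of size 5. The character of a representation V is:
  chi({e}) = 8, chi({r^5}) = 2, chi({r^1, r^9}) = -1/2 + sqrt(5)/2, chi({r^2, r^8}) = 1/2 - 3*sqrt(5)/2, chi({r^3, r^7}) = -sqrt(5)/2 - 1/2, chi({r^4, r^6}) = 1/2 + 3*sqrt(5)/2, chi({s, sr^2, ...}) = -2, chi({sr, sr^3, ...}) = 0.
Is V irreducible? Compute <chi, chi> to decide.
Not irreducible (reducible): <chi, chi> = 7 > 1.

Justification: <chi, chi> = (1/|G|) sum_C |C| * |chi(C)|^2 = (1/20)[1*|8|^2 + 1*|2|^2 + 2*|-1/2 + sqrt(5)/2|^2 + 2*|1/2 - 3*sqrt(5)/2|^2 + 2*|-sqrt(5)/2 - 1/2|^2 + 2*|1/2 + 3*sqrt(5)/2|^2 + 5*|-2|^2 + 5*|0|^2]
  = (1/20)[(64) + (4) + (3 - sqrt(5)) + (23 - 3*sqrt(5)) + (sqrt(5) + 3) + (3*sqrt(5) + 23) + (20) + (0)] = 140/20 = 7.
A character is irreducible iff <chi, chi> = 1, so this representation is reducible.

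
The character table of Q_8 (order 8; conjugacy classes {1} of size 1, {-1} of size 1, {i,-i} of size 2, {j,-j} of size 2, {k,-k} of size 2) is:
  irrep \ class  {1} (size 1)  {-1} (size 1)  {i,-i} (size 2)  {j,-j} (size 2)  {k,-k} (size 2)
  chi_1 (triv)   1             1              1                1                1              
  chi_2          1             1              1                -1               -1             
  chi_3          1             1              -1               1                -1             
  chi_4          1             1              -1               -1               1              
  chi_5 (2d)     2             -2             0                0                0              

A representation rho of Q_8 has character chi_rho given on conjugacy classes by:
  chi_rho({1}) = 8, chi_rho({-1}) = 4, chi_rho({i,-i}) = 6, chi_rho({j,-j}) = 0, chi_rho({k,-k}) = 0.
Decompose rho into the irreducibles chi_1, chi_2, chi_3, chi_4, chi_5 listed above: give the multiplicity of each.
Multiplicities: chi_1: 3, chi_2: 3, chi_3: 0, chi_4: 0, chi_5: 1.

Proof sketch: Use <chi_rho, chi> = (1/|G|) sum_C |C| * chi_rho(C) * conj(chi(C)) with |G| = 8 for each irreducible chi in the table:
  <chi_rho, chi_1> = (1/8)[1*(8)*conj(1) + 1*(4)*conj(1) + 2*(6)*conj(1) + 2*(0)*conj(1) + 2*(0)*conj(1)]
      = (1/8)[(8) + (4) + (12) + (0) + (0)] = 24/8 = 3
  <chi_rho, chi_2> = (1/8)[1*(8)*conj(1) + 1*(4)*conj(1) + 2*(6)*conj(1) + 2*(0)*conj(-1) + 2*(0)*conj(-1)]
      = (1/8)[(8) + (4) + (12) + (0) + (0)] = 24/8 = 3
  <chi_rho, chi_3> = (1/8)[1*(8)*conj(1) + 1*(4)*conj(1) + 2*(6)*conj(-1) + 2*(0)*conj(1) + 2*(0)*conj(-1)]
      = (1/8)[(8) + (4) + (-12) + (0) + (0)] = 0/8 = 0
  <chi_rho, chi_4> = (1/8)[1*(8)*conj(1) + 1*(4)*conj(1) + 2*(6)*conj(-1) + 2*(0)*conj(-1) + 2*(0)*conj(1)]
      = (1/8)[(8) + (4) + (-12) + (0) + (0)] = 0/8 = 0
  <chi_rho, chi_5> = (1/8)[1*(8)*conj(2) + 1*(4)*conj(-2) + 2*(6)*conj(0) + 2*(0)*conj(0) + 2*(0)*conj(0)]
      = (1/8)[(16) + (-8) + (0) + (0) + (0)] = 8/8 = 1
Dimension check: dim(rho) = sum (mult * dim) = 3*1 + 3*1 + 0*1 + 0*1 + 1*2 = 8 = chi_rho(e) = 8.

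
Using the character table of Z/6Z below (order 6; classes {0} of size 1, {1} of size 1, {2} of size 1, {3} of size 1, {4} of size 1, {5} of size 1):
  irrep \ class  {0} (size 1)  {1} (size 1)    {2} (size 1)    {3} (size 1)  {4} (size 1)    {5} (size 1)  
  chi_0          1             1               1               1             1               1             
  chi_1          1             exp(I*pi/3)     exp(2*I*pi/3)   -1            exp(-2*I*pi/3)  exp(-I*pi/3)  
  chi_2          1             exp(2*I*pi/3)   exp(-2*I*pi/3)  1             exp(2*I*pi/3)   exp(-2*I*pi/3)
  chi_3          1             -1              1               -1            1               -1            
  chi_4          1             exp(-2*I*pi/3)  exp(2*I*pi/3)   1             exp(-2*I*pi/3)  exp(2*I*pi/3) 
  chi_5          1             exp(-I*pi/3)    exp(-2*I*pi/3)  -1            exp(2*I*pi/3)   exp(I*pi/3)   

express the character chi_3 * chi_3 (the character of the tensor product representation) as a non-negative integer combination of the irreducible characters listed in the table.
chi_3 tensor chi_3 = chi_0 (all other irreducibles have multiplicity 0).

Why: The character of a tensor product is the pointwise product (chi_3 * chi_3)(C) = chi_3(C) * chi_3(C):
  {0}: (1)*(1), {1}: (-1)*(-1), {2}: (1)*(1), {3}: (-1)*(-1), {4}: (1)*(1), {5}: (-1)*(-1)
so (chi_3 * chi_3) takes values
  {0} -> 1, {1} -> 1, {2} -> 1, {3} -> 1, {4} -> 1, {5} -> 1.
Now take the inner product of this character with each irreducible chi from the table, <chi_3*chi_3, chi> = (1/6) sum_C |C| (chi_3*chi_3)(C) conj(chi(C)):
  <chi_3*chi_3, chi_0> = (1/6)[1*(1)*conj(1) + 1*(1)*conj(1) + 1*(1)*conj(1) + 1*(1)*conj(1) + 1*(1)*conj(1) + 1*(1)*conj(1)]
      = (1/6)[(1) + (1) + (1) + (1) + (1) + (1)] = 6/6 = 1
  <chi_3*chi_3, chi_1> = (1/6)[1*(1)*conj(1) + 1*(1)*conj(exp(I*pi/3)) + 1*(1)*conj(exp(2*I*pi/3)) + 1*(1)*conj(-1) + 1*(1)*conj(exp(-2*I*pi/3)) + 1*(1)*conj(exp(-I*pi/3))]
      = (1/6)[(1) + (exp(-I*pi/3)) + (exp(-2*I*pi/3)) + (-1) + (exp(2*I*pi/3)) + (exp(I*pi/3))] = 0/6 = 0
  <chi_3*chi_3, chi_2> = (1/6)[1*(1)*conj(1) + 1*(1)*conj(exp(2*I*pi/3)) + 1*(1)*conj(exp(-2*I*pi/3)) + 1*(1)*conj(1) + 1*(1)*conj(exp(2*I*pi/3)) + 1*(1)*conj(exp(-2*I*pi/3))]
      = (1/6)[(1) + (exp(-2*I*pi/3)) + (exp(2*I*pi/3)) + (1) + (exp(-2*I*pi/3)) + (exp(2*I*pi/3))] = 0/6 = 0
  <chi_3*chi_3, chi_3> = (1/6)[1*(1)*conj(1) + 1*(1)*conj(-1) + 1*(1)*conj(1) + 1*(1)*conj(-1) + 1*(1)*conj(1) + 1*(1)*conj(-1)]
      = (1/6)[(1) + (-1) + (1) + (-1) + (1) + (-1)] = 0/6 = 0
  <chi_3*chi_3, chi_4> = (1/6)[1*(1)*conj(1) + 1*(1)*conj(exp(-2*I*pi/3)) + 1*(1)*conj(exp(2*I*pi/3)) + 1*(1)*conj(1) + 1*(1)*conj(exp(-2*I*pi/3)) + 1*(1)*conj(exp(2*I*pi/3))]
      = (1/6)[(1) + (exp(2*I*pi/3)) + (exp(-2*I*pi/3)) + (1) + (exp(2*I*pi/3)) + (exp(-2*I*pi/3))] = 0/6 = 0
  <chi_3*chi_3, chi_5> = (1/6)[1*(1)*conj(1) + 1*(1)*conj(exp(-I*pi/3)) + 1*(1)*conj(exp(-2*I*pi/3)) + 1*(1)*conj(-1) + 1*(1)*conj(exp(2*I*pi/3)) + 1*(1)*conj(exp(I*pi/3))]
      = (1/6)[(1) + (exp(I*pi/3)) + (exp(2*I*pi/3)) + (-1) + (exp(-2*I*pi/3)) + (exp(-I*pi/3))] = 0/6 = 0
(Exp terms are combined using exp(i*s)*conj(exp(i*t)) = exp(i*(s-t)), and sums of them are collapsed using the identity that for every m > 1 the m distinct m-th roots of unity sum to 0, e.g. 1 + exp(2*I*pi/3) + exp(-2*I*pi/3) = 0.)
Hence the multiplicities are chi_0: 1. Dimension check: dim(chi_3)*dim(chi_3) = 1*1 = 1 and sum (mult * dim) = 1*1 = 1.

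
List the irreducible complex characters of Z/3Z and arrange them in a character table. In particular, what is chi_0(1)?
Character table of Z/3Z (irreps indexed chi_0,...,chi_2 with chi_k(m) = zeta_3^(k*m), zeta_3 = exp(2*pi*i/3)):
  irrep \ class  {0} (size 1)  {1} (size 1)    {2} (size 1)  
  chi_0          1             1               1             
  chi_1          1             exp(2*I*pi/3)   exp(-2*I*pi/3)
  chi_2          1             exp(-2*I*pi/3)  exp(2*I*pi/3) 

Spot check: chi_0(1) = zeta_3^(0*1) = zeta_3^0 = 1.

Derivation: Z/3Z is abelian, so all 3 irreducible complex representations are 1-dimensional. They are given by chi_k(m) = zeta_3^(k*m) for k = 0,...,2. Row orthogonality: sum_m chi_k(m) conj(chi_l(m)) = 3 * [k = l].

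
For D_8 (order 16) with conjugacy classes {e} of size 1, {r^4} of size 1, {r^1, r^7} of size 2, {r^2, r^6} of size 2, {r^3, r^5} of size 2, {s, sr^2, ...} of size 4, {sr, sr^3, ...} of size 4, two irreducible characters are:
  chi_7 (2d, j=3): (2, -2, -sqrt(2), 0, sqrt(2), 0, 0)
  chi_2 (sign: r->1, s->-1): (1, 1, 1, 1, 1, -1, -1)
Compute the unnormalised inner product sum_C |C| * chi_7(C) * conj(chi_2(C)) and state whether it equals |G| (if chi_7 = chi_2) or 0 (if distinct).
Sum = 0; so <chi_7, chi_2> = 0 (distinct irreducibles are orthogonal).

Working: Compute term by term over conjugacy classes (|C| * chi_7(C) * conj(chi_2(C))):
  1*(2)*conj(1) + 1*(-2)*conj(1) + 2*(-sqrt(2))*conj(1) + 2*(0)*conj(1) + 2*(sqrt(2))*conj(1) + 4*(0)*conj(-1) + 4*(0)*conj(-1)
  = (2) + (-2) + (-2*sqrt(2)) + (0) + (2*sqrt(2)) + (0) + (0)
  = 0.
Dividing by |G| = 16 gives 0/16 = 0, matching the row-orthogonality relation <chi_7, chi_2> = [chi_7 = chi_2].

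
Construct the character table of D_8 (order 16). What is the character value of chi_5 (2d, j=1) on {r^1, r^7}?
Conjugacy classes: {e} of size 1, {r^4} of size 1, {r^1, r^7} of size 2, {r^2, r^6} of size 2, {r^3, r^5} of size 2, {s, sr^2, ...} of size 4, {sr, sr^3, ...} of size 4.
Character table:
  irrep \ class              {e} (size 1)  {r^4} (size 1)  {r^1, r^7} (size 2)  {r^2, r^6} (size 2)  {r^3, r^5} (size 2)  {s, sr^2, ...} (size 4)  {sr, sr^3, ...} (size 4)
  chi_1 (triv)               1             1               1                    1                    1                    1                        1                       
  chi_2 (sign: r->1, s->-1)  1             1               1                    1                    1                    -1                       -1                      
  chi_3 (r->-1, s->1)        1             1               -1                   1                    -1                   1                        -1                      
  chi_4 (r->-1, s->-1)       1             1               -1                   1                    -1                   -1                       1                       
  chi_5 (2d, j=1)            2             -2              sqrt(2)              0                    -sqrt(2)             0                        0                       
  chi_6 (2d, j=2)            2             2               0                    -2                   0                    0                        0                       
  chi_7 (2d, j=3)            2             -2              -sqrt(2)             0                    sqrt(2)              0                        0                       

Spot check: chi_5 (2d, j=1) on {r^1, r^7} = sqrt(2).

Proof sketch: D_8 has order 2*8 = 16 with 7 conjugacy classes, hence 7 irreducibles. Sum of squared dims 1 + 1 + 1 + 1 + 4 + 4 + 4 = 16 = |G|. Linear characters come from the abelianisation; the 2-dimensional irreps have character r^k -> 2*cos(2*pi*j*k/8), reflections -> 0.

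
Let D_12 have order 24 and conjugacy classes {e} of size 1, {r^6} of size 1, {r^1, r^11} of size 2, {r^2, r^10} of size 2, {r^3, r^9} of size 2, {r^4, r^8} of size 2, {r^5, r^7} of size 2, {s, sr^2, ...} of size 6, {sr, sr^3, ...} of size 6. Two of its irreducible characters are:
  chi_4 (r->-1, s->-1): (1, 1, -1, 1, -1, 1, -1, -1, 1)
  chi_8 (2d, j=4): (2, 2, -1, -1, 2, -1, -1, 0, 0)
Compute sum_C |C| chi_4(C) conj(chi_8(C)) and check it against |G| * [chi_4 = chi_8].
Sum = 0; so <chi_4, chi_8> = 0 (distinct irreducibles are orthogonal).

Working: Compute term by term over conjugacy classes (|C| * chi_4(C) * conj(chi_8(C))):
  1*(1)*conj(2) + 1*(1)*conj(2) + 2*(-1)*conj(-1) + 2*(1)*conj(-1) + 2*(-1)*conj(2) + 2*(1)*conj(-1) + 2*(-1)*conj(-1) + 6*(-1)*conj(0) + 6*(1)*conj(0)
  = (2) + (2) + (2) + (-2) + (-4) + (-2) + (2) + (0) + (0)
  = 0.
Dividing by |G| = 24 gives 0/24 = 0, matching the row-orthogonality relation <chi_4, chi_8> = [chi_4 = chi_8].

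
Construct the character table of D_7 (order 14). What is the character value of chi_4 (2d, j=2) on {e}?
Conjugacy classes: {e} of size 1, {r^1, r^6} of size 2, {r^2, r^5} of size 2, {r^3, r^4} of size 2, {s, sr, ..., sr^6} of size 7.
Character table:
  irrep \ class              {e} (size 1)  {r^1, r^6} (size 2)  {r^2, r^5} (size 2)  {r^3, r^4} (size 2)  {s, sr, ..., sr^6} (size 7)
  chi_1 (triv)               1             1                    1                    1                    1                          
  chi_2 (sign: r->1, s->-1)  1             1                    1                    1                    -1                         
  chi_3 (2d, j=1)            2             2*cos(2*pi/7)        -2*cos(3*pi/7)       -2*cos(pi/7)         0                          
  chi_4 (2d, j=2)            2             -2*cos(3*pi/7)       -2*cos(pi/7)         2*cos(2*pi/7)        0                          
  chi_5 (2d, j=3)            2             -2*cos(pi/7)         2*cos(2*pi/7)        -2*cos(3*pi/7)       0                          

Spot check: chi_4 (2d, j=2) on {e} = 2.

Why: D_7 has order 2*7 = 14 with 5 conjugacy classes, hence 5 irreducibles. Sum of squared dims 1 + 1 + 4 + 4 + 4 = 14 = |G|. Linear characters come from the abelianisation; the 2-dimensional irreps have character r^k -> 2*cos(2*pi*j*k/7), reflections -> 0.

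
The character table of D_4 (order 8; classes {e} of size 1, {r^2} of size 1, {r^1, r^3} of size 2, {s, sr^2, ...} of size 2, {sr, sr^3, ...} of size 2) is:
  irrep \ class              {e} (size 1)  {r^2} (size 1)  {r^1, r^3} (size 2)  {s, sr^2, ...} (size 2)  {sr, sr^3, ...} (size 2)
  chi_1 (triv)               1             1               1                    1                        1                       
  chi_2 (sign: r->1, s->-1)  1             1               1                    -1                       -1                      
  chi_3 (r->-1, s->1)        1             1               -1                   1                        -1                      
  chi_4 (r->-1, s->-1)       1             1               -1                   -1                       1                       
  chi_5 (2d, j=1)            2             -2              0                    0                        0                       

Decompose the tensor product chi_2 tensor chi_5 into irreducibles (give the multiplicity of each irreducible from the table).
chi_2 tensor chi_5 = chi_5 (all other irreducibles have multiplicity 0).

Details: The character of a tensor product is the pointwise product (chi_2 * chi_5)(C) = chi_2(C) * chi_5(C):
  {e}: (1)*(2), {r^2}: (1)*(-2), {r^1, r^3}: (1)*(0), {s, sr^2, ...}: (-1)*(0), {sr, sr^3, ...}: (-1)*(0)
so (chi_2 * chi_5) takes values
  {e} -> 2, {r^2} -> -2, {r^1, r^3} -> 0, {s, sr^2, ...} -> 0, {sr, sr^3, ...} -> 0.
Now take the inner product of this character with each irreducible chi from the table, <chi_2*chi_5, chi> = (1/8) sum_C |C| (chi_2*chi_5)(C) conj(chi(C)):
  <chi_2*chi_5, chi_1> = (1/8)[1*(2)*conj(1) + 1*(-2)*conj(1) + 2*(0)*conj(1) + 2*(0)*conj(1) + 2*(0)*conj(1)]
      = (1/8)[(2) + (-2) + (0) + (0) + (0)] = 0/8 = 0
  <chi_2*chi_5, chi_2> = (1/8)[1*(2)*conj(1) + 1*(-2)*conj(1) + 2*(0)*conj(1) + 2*(0)*conj(-1) + 2*(0)*conj(-1)]
      = (1/8)[(2) + (-2) + (0) + (0) + (0)] = 0/8 = 0
  <chi_2*chi_5, chi_3> = (1/8)[1*(2)*conj(1) + 1*(-2)*conj(1) + 2*(0)*conj(-1) + 2*(0)*conj(1) + 2*(0)*conj(-1)]
      = (1/8)[(2) + (-2) + (0) + (0) + (0)] = 0/8 = 0
  <chi_2*chi_5, chi_4> = (1/8)[1*(2)*conj(1) + 1*(-2)*conj(1) + 2*(0)*conj(-1) + 2*(0)*conj(-1) + 2*(0)*conj(1)]
      = (1/8)[(2) + (-2) + (0) + (0) + (0)] = 0/8 = 0
  <chi_2*chi_5, chi_5> = (1/8)[1*(2)*conj(2) + 1*(-2)*conj(-2) + 2*(0)*conj(0) + 2*(0)*conj(0) + 2*(0)*conj(0)]
      = (1/8)[(4) + (4) + (0) + (0) + (0)] = 8/8 = 1
Hence the multiplicities are chi_5: 1. Dimension check: dim(chi_2)*dim(chi_5) = 1*2 = 2 and sum (mult * dim) = 1*2 = 2.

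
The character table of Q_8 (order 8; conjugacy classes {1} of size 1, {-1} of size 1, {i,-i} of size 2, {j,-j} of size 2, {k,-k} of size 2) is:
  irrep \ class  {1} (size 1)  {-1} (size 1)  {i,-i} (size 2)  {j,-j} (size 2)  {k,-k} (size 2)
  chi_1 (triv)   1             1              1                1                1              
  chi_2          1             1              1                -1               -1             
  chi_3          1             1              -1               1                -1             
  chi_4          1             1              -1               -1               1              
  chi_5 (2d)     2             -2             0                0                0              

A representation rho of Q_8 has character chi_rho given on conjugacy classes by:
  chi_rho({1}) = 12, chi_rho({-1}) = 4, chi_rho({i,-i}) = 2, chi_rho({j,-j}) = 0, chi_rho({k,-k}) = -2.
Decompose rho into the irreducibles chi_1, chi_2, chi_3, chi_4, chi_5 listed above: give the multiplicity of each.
Multiplicities: chi_1: 2, chi_2: 3, chi_3: 2, chi_4: 1, chi_5: 2.

Why: Use <chi_rho, chi> = (1/|G|) sum_C |C| * chi_rho(C) * conj(chi(C)) with |G| = 8 for each irreducible chi in the table:
  <chi_rho, chi_1> = (1/8)[1*(12)*conj(1) + 1*(4)*conj(1) + 2*(2)*conj(1) + 2*(0)*conj(1) + 2*(-2)*conj(1)]
      = (1/8)[(12) + (4) + (4) + (0) + (-4)] = 16/8 = 2
  <chi_rho, chi_2> = (1/8)[1*(12)*conj(1) + 1*(4)*conj(1) + 2*(2)*conj(1) + 2*(0)*conj(-1) + 2*(-2)*conj(-1)]
      = (1/8)[(12) + (4) + (4) + (0) + (4)] = 24/8 = 3
  <chi_rho, chi_3> = (1/8)[1*(12)*conj(1) + 1*(4)*conj(1) + 2*(2)*conj(-1) + 2*(0)*conj(1) + 2*(-2)*conj(-1)]
      = (1/8)[(12) + (4) + (-4) + (0) + (4)] = 16/8 = 2
  <chi_rho, chi_4> = (1/8)[1*(12)*conj(1) + 1*(4)*conj(1) + 2*(2)*conj(-1) + 2*(0)*conj(-1) + 2*(-2)*conj(1)]
      = (1/8)[(12) + (4) + (-4) + (0) + (-4)] = 8/8 = 1
  <chi_rho, chi_5> = (1/8)[1*(12)*conj(2) + 1*(4)*conj(-2) + 2*(2)*conj(0) + 2*(0)*conj(0) + 2*(-2)*conj(0)]
      = (1/8)[(24) + (-8) + (0) + (0) + (0)] = 16/8 = 2
Dimension check: dim(rho) = sum (mult * dim) = 2*1 + 3*1 + 2*1 + 1*1 + 2*2 = 12 = chi_rho(e) = 12.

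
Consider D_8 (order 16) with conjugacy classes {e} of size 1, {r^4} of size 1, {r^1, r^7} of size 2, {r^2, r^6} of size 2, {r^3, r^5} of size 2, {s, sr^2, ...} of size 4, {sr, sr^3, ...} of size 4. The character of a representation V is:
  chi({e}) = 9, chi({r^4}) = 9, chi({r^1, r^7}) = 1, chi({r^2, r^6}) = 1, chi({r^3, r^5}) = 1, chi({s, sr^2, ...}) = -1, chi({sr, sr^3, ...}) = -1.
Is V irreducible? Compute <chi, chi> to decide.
Not irreducible (reducible): <chi, chi> = 11 > 1.

Details: <chi, chi> = (1/|G|) sum_C |C| * |chi(C)|^2 = (1/16)[1*|9|^2 + 1*|9|^2 + 2*|1|^2 + 2*|1|^2 + 2*|1|^2 + 4*|-1|^2 + 4*|-1|^2]
  = (1/16)[(81) + (81) + (2) + (2) + (2) + (4) + (4)] = 176/16 = 11.
A character is irreducible iff <chi, chi> = 1, so this representation is reducible.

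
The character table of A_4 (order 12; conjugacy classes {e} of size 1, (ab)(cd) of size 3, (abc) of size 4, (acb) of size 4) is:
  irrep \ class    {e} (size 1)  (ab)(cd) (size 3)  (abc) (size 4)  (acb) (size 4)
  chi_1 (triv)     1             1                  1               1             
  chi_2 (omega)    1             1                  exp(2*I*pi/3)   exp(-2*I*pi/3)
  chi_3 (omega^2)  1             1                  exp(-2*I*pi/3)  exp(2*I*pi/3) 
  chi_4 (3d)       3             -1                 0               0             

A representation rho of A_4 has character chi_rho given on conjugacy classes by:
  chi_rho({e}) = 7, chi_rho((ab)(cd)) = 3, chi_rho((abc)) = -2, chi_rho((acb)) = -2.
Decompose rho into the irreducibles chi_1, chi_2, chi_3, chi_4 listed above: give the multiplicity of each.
Multiplicities: chi_1: 0, chi_2: 2, chi_3: 2, chi_4: 1.

Solution. Use <chi_rho, chi> = (1/|G|) sum_C |C| * chi_rho(C) * conj(chi(C)) with |G| = 12 for each irreducible chi in the table:
  <chi_rho, chi_1> = (1/12)[1*(7)*conj(1) + 3*(3)*conj(1) + 4*(-2)*conj(1) + 4*(-2)*conj(1)]
      = (1/12)[(7) + (9) + (-8) + (-8)] = 0/12 = 0
  <chi_rho, chi_2> = (1/12)[1*(7)*conj(1) + 3*(3)*conj(1) + 4*(-2)*conj(exp(2*I*pi/3)) + 4*(-2)*conj(exp(-2*I*pi/3))]
      = (1/12)[(7) + (9) + (8 + 8*exp(2*I*pi/3)) + (8 + 8*exp(-2*I*pi/3))] = 24/12 = 2
  <chi_rho, chi_3> = (1/12)[1*(7)*conj(1) + 3*(3)*conj(1) + 4*(-2)*conj(exp(-2*I*pi/3)) + 4*(-2)*conj(exp(2*I*pi/3))]
      = (1/12)[(7) + (9) + (8 + 8*exp(-2*I*pi/3)) + (8 + 8*exp(2*I*pi/3))] = 24/12 = 2
  <chi_rho, chi_4> = (1/12)[1*(7)*conj(3) + 3*(3)*conj(-1) + 4*(-2)*conj(0) + 4*(-2)*conj(0)]
      = (1/12)[(21) + (-9) + (0) + (0)] = 12/12 = 1
(Exp terms are combined using exp(i*s)*conj(exp(i*t)) = exp(i*(s-t)), and sums of them are collapsed using the identity that for every m > 1 the m distinct m-th roots of unity sum to 0, e.g. 1 + exp(2*I*pi/3) + exp(-2*I*pi/3) = 0.)
Dimension check: dim(rho) = sum (mult * dim) = 0*1 + 2*1 + 2*1 + 1*3 = 7 = chi_rho(e) = 7.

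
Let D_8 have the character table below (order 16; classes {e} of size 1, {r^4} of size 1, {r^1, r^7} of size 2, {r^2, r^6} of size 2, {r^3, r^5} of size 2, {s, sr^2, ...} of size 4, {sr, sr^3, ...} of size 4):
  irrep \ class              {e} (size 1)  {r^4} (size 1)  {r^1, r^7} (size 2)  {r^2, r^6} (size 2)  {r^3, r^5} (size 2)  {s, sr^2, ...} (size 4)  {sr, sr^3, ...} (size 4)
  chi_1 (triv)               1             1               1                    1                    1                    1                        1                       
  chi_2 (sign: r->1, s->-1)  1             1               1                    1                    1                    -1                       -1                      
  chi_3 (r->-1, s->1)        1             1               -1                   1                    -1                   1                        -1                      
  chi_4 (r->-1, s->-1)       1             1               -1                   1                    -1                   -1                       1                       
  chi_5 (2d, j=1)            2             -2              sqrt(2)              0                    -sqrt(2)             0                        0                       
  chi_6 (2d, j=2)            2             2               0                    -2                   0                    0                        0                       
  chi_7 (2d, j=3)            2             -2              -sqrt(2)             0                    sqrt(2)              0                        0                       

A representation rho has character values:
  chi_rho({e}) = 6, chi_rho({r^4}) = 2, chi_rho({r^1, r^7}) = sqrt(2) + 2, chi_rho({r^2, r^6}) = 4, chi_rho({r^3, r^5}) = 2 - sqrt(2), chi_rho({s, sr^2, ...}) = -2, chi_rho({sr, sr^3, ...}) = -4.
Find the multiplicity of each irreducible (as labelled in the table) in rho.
Multiplicities: chi_1: 0, chi_2: 3, chi_3: 1, chi_4: 0, chi_5: 1, chi_6: 0, chi_7: 0.

Proof sketch: Use <chi_rho, chi> = (1/|G|) sum_C |C| * chi_rho(C) * conj(chi(C)) with |G| = 16 for each irreducible chi in the table:
  <chi_rho, chi_1> = (1/16)[1*(6)*conj(1) + 1*(2)*conj(1) + 2*(sqrt(2) + 2)*conj(1) + 2*(4)*conj(1) + 2*(2 - sqrt(2))*conj(1) + 4*(-2)*conj(1) + 4*(-4)*conj(1)]
      = (1/16)[(6) + (2) + (2*sqrt(2) + 4) + (8) + (4 - 2*sqrt(2)) + (-8) + (-16)] = 0/16 = 0
  <chi_rho, chi_2> = (1/16)[1*(6)*conj(1) + 1*(2)*conj(1) + 2*(sqrt(2) + 2)*conj(1) + 2*(4)*conj(1) + 2*(2 - sqrt(2))*conj(1) + 4*(-2)*conj(-1) + 4*(-4)*conj(-1)]
      = (1/16)[(6) + (2) + (2*sqrt(2) + 4) + (8) + (4 - 2*sqrt(2)) + (8) + (16)] = 48/16 = 3
  <chi_rho, chi_3> = (1/16)[1*(6)*conj(1) + 1*(2)*conj(1) + 2*(sqrt(2) + 2)*conj(-1) + 2*(4)*conj(1) + 2*(2 - sqrt(2))*conj(-1) + 4*(-2)*conj(1) + 4*(-4)*conj(-1)]
      = (1/16)[(6) + (2) + (-4 - 2*sqrt(2)) + (8) + (-4 + 2*sqrt(2)) + (-8) + (16)] = 16/16 = 1
  <chi_rho, chi_4> = (1/16)[1*(6)*conj(1) + 1*(2)*conj(1) + 2*(sqrt(2) + 2)*conj(-1) + 2*(4)*conj(1) + 2*(2 - sqrt(2))*conj(-1) + 4*(-2)*conj(-1) + 4*(-4)*conj(1)]
      = (1/16)[(6) + (2) + (-4 - 2*sqrt(2)) + (8) + (-4 + 2*sqrt(2)) + (8) + (-16)] = 0/16 = 0
  <chi_rho, chi_5> = (1/16)[1*(6)*conj(2) + 1*(2)*conj(-2) + 2*(sqrt(2) + 2)*conj(sqrt(2)) + 2*(4)*conj(0) + 2*(2 - sqrt(2))*conj(-sqrt(2)) + 4*(-2)*conj(0) + 4*(-4)*conj(0)]
      = (1/16)[(12) + (-4) + (4 + 4*sqrt(2)) + (0) + (4 - 4*sqrt(2)) + (0) + (0)] = 16/16 = 1
  <chi_rho, chi_6> = (1/16)[1*(6)*conj(2) + 1*(2)*conj(2) + 2*(sqrt(2) + 2)*conj(0) + 2*(4)*conj(-2) + 2*(2 - sqrt(2))*conj(0) + 4*(-2)*conj(0) + 4*(-4)*conj(0)]
      = (1/16)[(12) + (4) + (0) + (-16) + (0) + (0) + (0)] = 0/16 = 0
  <chi_rho, chi_7> = (1/16)[1*(6)*conj(2) + 1*(2)*conj(-2) + 2*(sqrt(2) + 2)*conj(-sqrt(2)) + 2*(4)*conj(0) + 2*(2 - sqrt(2))*conj(sqrt(2)) + 4*(-2)*conj(0) + 4*(-4)*conj(0)]
      = (1/16)[(12) + (-4) + (-4*sqrt(2) - 4) + (0) + (-4 + 4*sqrt(2)) + (0) + (0)] = 0/16 = 0
Dimension check: dim(rho) = sum (mult * dim) = 0*1 + 3*1 + 1*1 + 0*1 + 1*2 + 0*2 + 0*2 = 6 = chi_rho(e) = 6.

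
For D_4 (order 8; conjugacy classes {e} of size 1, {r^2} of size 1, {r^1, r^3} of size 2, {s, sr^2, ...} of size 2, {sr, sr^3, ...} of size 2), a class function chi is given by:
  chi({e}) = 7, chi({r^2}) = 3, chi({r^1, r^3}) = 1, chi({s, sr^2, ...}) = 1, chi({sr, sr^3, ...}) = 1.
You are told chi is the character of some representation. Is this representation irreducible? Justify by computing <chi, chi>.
Not irreducible (reducible): <chi, chi> = 8 > 1.

Working: <chi, chi> = (1/|G|) sum_C |C| * |chi(C)|^2 = (1/8)[1*|7|^2 + 1*|3|^2 + 2*|1|^2 + 2*|1|^2 + 2*|1|^2]
  = (1/8)[(49) + (9) + (2) + (2) + (2)] = 64/8 = 8.
A character is irreducible iff <chi, chi> = 1, so this representation is reducible.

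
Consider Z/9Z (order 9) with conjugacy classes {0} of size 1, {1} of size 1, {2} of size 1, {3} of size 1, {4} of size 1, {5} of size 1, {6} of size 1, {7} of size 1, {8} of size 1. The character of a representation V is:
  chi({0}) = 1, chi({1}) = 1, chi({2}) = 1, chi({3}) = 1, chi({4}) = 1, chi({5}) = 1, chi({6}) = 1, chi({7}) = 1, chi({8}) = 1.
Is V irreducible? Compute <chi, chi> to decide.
Irreducible: <chi, chi> = 1.

Derivation: <chi, chi> = (1/|G|) sum_C |C| * |chi(C)|^2 = (1/9)[1*|1|^2 + 1*|1|^2 + 1*|1|^2 + 1*|1|^2 + 1*|1|^2 + 1*|1|^2 + 1*|1|^2 + 1*|1|^2 + 1*|1|^2]
  = (1/9)[(1) + (1) + (1) + (1) + (1) + (1) + (1) + (1) + (1)] = 9/9 = 1.
(Exp terms are combined using exp(i*s)*conj(exp(i*t)) = exp(i*(s-t)), and sums of them are collapsed using the identity that for every m > 1 the m distinct m-th roots of unity sum to 0, e.g. 1 + exp(2*I*pi/3) + exp(-2*I*pi/3) = 0.)
A character is irreducible iff <chi, chi> = 1, so this representation is irreducible.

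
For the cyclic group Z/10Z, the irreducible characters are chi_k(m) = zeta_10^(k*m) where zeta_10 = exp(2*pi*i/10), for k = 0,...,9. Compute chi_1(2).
chi_1(2) = zeta_10^2 = exp(2*I*pi/5)

Details: chi_1(2) = zeta_10^(1*2) = zeta_10^2. Since zeta_10^10 = 1, this equals zeta_10^2 = exp(2*pi*i*2/10) = exp(2*I*pi/5).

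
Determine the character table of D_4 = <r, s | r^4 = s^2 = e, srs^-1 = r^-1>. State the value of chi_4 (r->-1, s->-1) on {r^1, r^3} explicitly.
Conjugacy classes: {e} of size 1, {r^2} of size 1, {r^1, r^3} of size 2, {s, sr^2, ...} of size 2, {sr, sr^3, ...} of size 2.
Character table:
  irrep \ class              {e} (size 1)  {r^2} (size 1)  {r^1, r^3} (size 2)  {s, sr^2, ...} (size 2)  {sr, sr^3, ...} (size 2)
  chi_1 (triv)               1             1               1                    1                        1                       
  chi_2 (sign: r->1, s->-1)  1             1               1                    -1                       -1                      
  chi_3 (r->-1, s->1)        1             1               -1                   1                        -1                      
  chi_4 (r->-1, s->-1)       1             1               -1                   -1                       1                       
  chi_5 (2d, j=1)            2             -2              0                    0                        0                       

Spot check: chi_4 (r->-1, s->-1) on {r^1, r^3} = -1.

Why: D_4 has order 2*4 = 8 with 5 conjugacy classes, hence 5 irreducibles. Sum of squared dims 1 + 1 + 1 + 1 + 4 = 8 = |G|. Linear characters come from the abelianisation; the 2-dimensional irreps have character r^k -> 2*cos(2*pi*j*k/4), reflections -> 0.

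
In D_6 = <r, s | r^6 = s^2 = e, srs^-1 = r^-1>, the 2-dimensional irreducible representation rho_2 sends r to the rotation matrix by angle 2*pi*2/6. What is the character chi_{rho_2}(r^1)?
chi_{rho_2}(r^1) = 2*cos(2*pi*2*1/6) = -1

Reasoning: rho_2(r^1) is rotation by angle 2*pi*2*1/6, whose trace is 2*cos(2*pi*2*1/6) = -1.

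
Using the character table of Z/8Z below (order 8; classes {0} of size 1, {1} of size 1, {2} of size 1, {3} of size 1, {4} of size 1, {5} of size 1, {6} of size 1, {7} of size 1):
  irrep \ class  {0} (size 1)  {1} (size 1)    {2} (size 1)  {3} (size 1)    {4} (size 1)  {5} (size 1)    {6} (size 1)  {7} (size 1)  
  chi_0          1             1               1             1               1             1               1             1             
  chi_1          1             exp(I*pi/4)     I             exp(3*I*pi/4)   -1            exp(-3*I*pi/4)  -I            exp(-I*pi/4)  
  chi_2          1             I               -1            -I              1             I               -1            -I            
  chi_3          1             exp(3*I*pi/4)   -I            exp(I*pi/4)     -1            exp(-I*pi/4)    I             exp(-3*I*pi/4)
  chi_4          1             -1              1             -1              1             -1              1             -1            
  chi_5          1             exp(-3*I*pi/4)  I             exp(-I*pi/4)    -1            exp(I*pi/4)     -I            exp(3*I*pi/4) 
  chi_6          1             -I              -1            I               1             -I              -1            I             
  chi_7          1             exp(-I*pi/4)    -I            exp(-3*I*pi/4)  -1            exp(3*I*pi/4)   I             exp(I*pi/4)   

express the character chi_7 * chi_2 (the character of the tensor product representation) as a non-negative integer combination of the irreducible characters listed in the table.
chi_7 tensor chi_2 = chi_1 (all other irreducibles have multiplicity 0).

Explanation: The character of a tensor product is the pointwise product (chi_7 * chi_2)(C) = chi_7(C) * chi_2(C):
  {0}: (1)*(1), {1}: (exp(-I*pi/4))*(I), {2}: (-I)*(-1), {3}: (exp(-3*I*pi/4))*(-I), {4}: (-1)*(1), {5}: (exp(3*I*pi/4))*(I), {6}: (I)*(-1), {7}: (exp(I*pi/4))*(-I)
so (chi_7 * chi_2) takes values
  {0} -> 1, {1} -> exp(I*pi/4), {2} -> I, {3} -> -exp(-I*pi/4), {4} -> -1, {5} -> exp(-3*I*pi/4), {6} -> -I, {7} -> -exp(3*I*pi/4).
Now take the inner product of this character with each irreducible chi from the table, <chi_7*chi_2, chi> = (1/8) sum_C |C| (chi_7*chi_2)(C) conj(chi(C)):
  <chi_7*chi_2, chi_0> = (1/8)[1*(1)*conj(1) + 1*(exp(I*pi/4))*conj(1) + 1*(I)*conj(1) + 1*(-exp(-I*pi/4))*conj(1) + 1*(-1)*conj(1) + 1*(exp(-3*I*pi/4))*conj(1) + 1*(-I)*conj(1) + 1*(-exp(3*I*pi/4))*conj(1)]
      = (1/8)[(1) + (exp(I*pi/4)) + (I) + (-exp(-I*pi/4)) + (-1) + (exp(-3*I*pi/4)) + (-I) + (-exp(3*I*pi/4))] = 0/8 = 0
  <chi_7*chi_2, chi_1> = (1/8)[1*(1)*conj(1) + 1*(exp(I*pi/4))*conj(exp(I*pi/4)) + 1*(I)*conj(I) + 1*(-exp(-I*pi/4))*conj(exp(3*I*pi/4)) + 1*(-1)*conj(-1) + 1*(exp(-3*I*pi/4))*conj(exp(-3*I*pi/4)) + 1*(-I)*conj(-I) + 1*(-exp(3*I*pi/4))*conj(exp(-I*pi/4))]
      = (1/8)[(1) + (1) + (1) + (1) + (1) + (1) + (1) + (1)] = 8/8 = 1
  <chi_7*chi_2, chi_2> = (1/8)[1*(1)*conj(1) + 1*(exp(I*pi/4))*conj(I) + 1*(I)*conj(-1) + 1*(-exp(-I*pi/4))*conj(-I) + 1*(-1)*conj(1) + 1*(exp(-3*I*pi/4))*conj(I) + 1*(-I)*conj(-1) + 1*(-exp(3*I*pi/4))*conj(-I)]
      = (1/8)[(1) + (-exp(3*I*pi/4)) + (-I) + (-exp(I*pi/4)) + (-1) + (-exp(-I*pi/4)) + (I) + (-exp(-3*I*pi/4))] = 0/8 = 0
  <chi_7*chi_2, chi_3> = (1/8)[1*(1)*conj(1) + 1*(exp(I*pi/4))*conj(exp(3*I*pi/4)) + 1*(I)*conj(-I) + 1*(-exp(-I*pi/4))*conj(exp(I*pi/4)) + 1*(-1)*conj(-1) + 1*(exp(-3*I*pi/4))*conj(exp(-I*pi/4)) + 1*(-I)*conj(I) + 1*(-exp(3*I*pi/4))*conj(exp(-3*I*pi/4))]
      = (1/8)[(1) + (-I) + (-1) + (I) + (1) + (-I) + (-1) + (I)] = 0/8 = 0
  <chi_7*chi_2, chi_4> = (1/8)[1*(1)*conj(1) + 1*(exp(I*pi/4))*conj(-1) + 1*(I)*conj(1) + 1*(-exp(-I*pi/4))*conj(-1) + 1*(-1)*conj(1) + 1*(exp(-3*I*pi/4))*conj(-1) + 1*(-I)*conj(1) + 1*(-exp(3*I*pi/4))*conj(-1)]
      = (1/8)[(1) + (-exp(I*pi/4)) + (I) + (exp(-I*pi/4)) + (-1) + (-exp(-3*I*pi/4)) + (-I) + (exp(3*I*pi/4))] = 0/8 = 0
  <chi_7*chi_2, chi_5> = (1/8)[1*(1)*conj(1) + 1*(exp(I*pi/4))*conj(exp(-3*I*pi/4)) + 1*(I)*conj(I) + 1*(-exp(-I*pi/4))*conj(exp(-I*pi/4)) + 1*(-1)*conj(-1) + 1*(exp(-3*I*pi/4))*conj(exp(I*pi/4)) + 1*(-I)*conj(-I) + 1*(-exp(3*I*pi/4))*conj(exp(3*I*pi/4))]
      = (1/8)[(1) + (-1) + (1) + (-1) + (1) + (-1) + (1) + (-1)] = 0/8 = 0
  <chi_7*chi_2, chi_6> = (1/8)[1*(1)*conj(1) + 1*(exp(I*pi/4))*conj(-I) + 1*(I)*conj(-1) + 1*(-exp(-I*pi/4))*conj(I) + 1*(-1)*conj(1) + 1*(exp(-3*I*pi/4))*conj(-I) + 1*(-I)*conj(-1) + 1*(-exp(3*I*pi/4))*conj(I)]
      = (1/8)[(1) + (exp(3*I*pi/4)) + (-I) + (exp(I*pi/4)) + (-1) + (exp(-I*pi/4)) + (I) + (exp(-3*I*pi/4))] = 0/8 = 0
  <chi_7*chi_2, chi_7> = (1/8)[1*(1)*conj(1) + 1*(exp(I*pi/4))*conj(exp(-I*pi/4)) + 1*(I)*conj(-I) + 1*(-exp(-I*pi/4))*conj(exp(-3*I*pi/4)) + 1*(-1)*conj(-1) + 1*(exp(-3*I*pi/4))*conj(exp(3*I*pi/4)) + 1*(-I)*conj(I) + 1*(-exp(3*I*pi/4))*conj(exp(I*pi/4))]
      = (1/8)[(1) + (I) + (-1) + (-I) + (1) + (I) + (-1) + (-I)] = 0/8 = 0
(Exp terms are combined using exp(i*s)*conj(exp(i*t)) = exp(i*(s-t)), and sums of them are collapsed using the identity that for every m > 1 the m distinct m-th roots of unity sum to 0, e.g. 1 + exp(2*I*pi/3) + exp(-2*I*pi/3) = 0.)
Hence the multiplicities are chi_1: 1. Dimension check: dim(chi_7)*dim(chi_2) = 1*1 = 1 and sum (mult * dim) = 1*1 = 1.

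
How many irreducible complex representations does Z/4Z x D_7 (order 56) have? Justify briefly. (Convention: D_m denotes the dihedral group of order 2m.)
20

Why: The number of irreducible complex representations of a finite group equals its number of conjugacy classes. For a direct product, #classes(G x H) = #classes(G) * #classes(H). Z/4Z has 4 classes (abelian), D_7 has 5 classes, so 4 * 5 = 20, so Z/4Z x D_7 (order 56) has exactly 20 irreducible complex representations.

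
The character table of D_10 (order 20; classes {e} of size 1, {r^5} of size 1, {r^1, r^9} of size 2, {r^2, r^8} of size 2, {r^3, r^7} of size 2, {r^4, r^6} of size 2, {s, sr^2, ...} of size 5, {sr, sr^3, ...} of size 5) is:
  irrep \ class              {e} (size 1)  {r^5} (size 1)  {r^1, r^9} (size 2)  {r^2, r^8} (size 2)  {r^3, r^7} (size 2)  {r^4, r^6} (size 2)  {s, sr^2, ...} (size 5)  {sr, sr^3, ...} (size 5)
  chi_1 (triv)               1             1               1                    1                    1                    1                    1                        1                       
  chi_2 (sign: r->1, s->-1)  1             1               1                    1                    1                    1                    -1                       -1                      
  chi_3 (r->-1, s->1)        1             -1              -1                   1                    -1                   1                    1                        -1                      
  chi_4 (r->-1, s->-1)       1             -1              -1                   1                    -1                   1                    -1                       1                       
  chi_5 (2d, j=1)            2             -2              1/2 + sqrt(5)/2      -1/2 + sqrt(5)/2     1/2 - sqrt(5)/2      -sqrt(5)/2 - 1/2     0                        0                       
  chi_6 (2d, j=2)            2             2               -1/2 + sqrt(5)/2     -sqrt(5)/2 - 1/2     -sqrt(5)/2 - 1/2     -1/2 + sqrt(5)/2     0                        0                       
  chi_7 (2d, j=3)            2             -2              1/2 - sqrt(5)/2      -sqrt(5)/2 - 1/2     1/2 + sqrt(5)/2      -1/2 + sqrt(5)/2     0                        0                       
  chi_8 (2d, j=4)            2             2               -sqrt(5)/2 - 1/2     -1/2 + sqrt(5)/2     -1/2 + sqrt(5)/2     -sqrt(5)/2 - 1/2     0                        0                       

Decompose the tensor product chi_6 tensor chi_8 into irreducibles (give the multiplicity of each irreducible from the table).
chi_6 tensor chi_8 = chi_6 + chi_8 (all other irreducibles have multiplicity 0).

Proof sketch: The character of a tensor product is the pointwise product (chi_6 * chi_8)(C) = chi_6(C) * chi_8(C):
  {e}: (2)*(2), {r^5}: (2)*(2), {r^1, r^9}: (-1/2 + sqrt(5)/2)*(-sqrt(5)/2 - 1/2), {r^2, r^8}: (-sqrt(5)/2 - 1/2)*(-1/2 + sqrt(5)/2), {r^3, r^7}: (-sqrt(5)/2 - 1/2)*(-1/2 + sqrt(5)/2), {r^4, r^6}: (-1/2 + sqrt(5)/2)*(-sqrt(5)/2 - 1/2), {s, sr^2, ...}: (0)*(0), {sr, sr^3, ...}: (0)*(0)
so (chi_6 * chi_8) takes values
  {e} -> 4, {r^5} -> 4, {r^1, r^9} -> -1, {r^2, r^8} -> -1, {r^3, r^7} -> -1, {r^4, r^6} -> -1, {s, sr^2, ...} -> 0, {sr, sr^3, ...} -> 0.
Now take the inner product of this character with each irreducible chi from the table, <chi_6*chi_8, chi> = (1/20) sum_C |C| (chi_6*chi_8)(C) conj(chi(C)):
  <chi_6*chi_8, chi_1> = (1/20)[1*(4)*conj(1) + 1*(4)*conj(1) + 2*(-1)*conj(1) + 2*(-1)*conj(1) + 2*(-1)*conj(1) + 2*(-1)*conj(1) + 5*(0)*conj(1) + 5*(0)*conj(1)]
      = (1/20)[(4) + (4) + (-2) + (-2) + (-2) + (-2) + (0) + (0)] = 0/20 = 0
  <chi_6*chi_8, chi_2> = (1/20)[1*(4)*conj(1) + 1*(4)*conj(1) + 2*(-1)*conj(1) + 2*(-1)*conj(1) + 2*(-1)*conj(1) + 2*(-1)*conj(1) + 5*(0)*conj(-1) + 5*(0)*conj(-1)]
      = (1/20)[(4) + (4) + (-2) + (-2) + (-2) + (-2) + (0) + (0)] = 0/20 = 0
  <chi_6*chi_8, chi_3> = (1/20)[1*(4)*conj(1) + 1*(4)*conj(-1) + 2*(-1)*conj(-1) + 2*(-1)*conj(1) + 2*(-1)*conj(-1) + 2*(-1)*conj(1) + 5*(0)*conj(1) + 5*(0)*conj(-1)]
      = (1/20)[(4) + (-4) + (2) + (-2) + (2) + (-2) + (0) + (0)] = 0/20 = 0
  <chi_6*chi_8, chi_4> = (1/20)[1*(4)*conj(1) + 1*(4)*conj(-1) + 2*(-1)*conj(-1) + 2*(-1)*conj(1) + 2*(-1)*conj(-1) + 2*(-1)*conj(1) + 5*(0)*conj(-1) + 5*(0)*conj(1)]
      = (1/20)[(4) + (-4) + (2) + (-2) + (2) + (-2) + (0) + (0)] = 0/20 = 0
  <chi_6*chi_8, chi_5> = (1/20)[1*(4)*conj(2) + 1*(4)*conj(-2) + 2*(-1)*conj(1/2 + sqrt(5)/2) + 2*(-1)*conj(-1/2 + sqrt(5)/2) + 2*(-1)*conj(1/2 - sqrt(5)/2) + 2*(-1)*conj(-sqrt(5)/2 - 1/2) + 5*(0)*conj(0) + 5*(0)*conj(0)]
      = (1/20)[(8) + (-8) + (-sqrt(5) - 1) + (1 - sqrt(5)) + (-1 + sqrt(5)) + (1 + sqrt(5)) + (0) + (0)] = 0/20 = 0
  <chi_6*chi_8, chi_6> = (1/20)[1*(4)*conj(2) + 1*(4)*conj(2) + 2*(-1)*conj(-1/2 + sqrt(5)/2) + 2*(-1)*conj(-sqrt(5)/2 - 1/2) + 2*(-1)*conj(-sqrt(5)/2 - 1/2) + 2*(-1)*conj(-1/2 + sqrt(5)/2) + 5*(0)*conj(0) + 5*(0)*conj(0)]
      = (1/20)[(8) + (8) + (1 - sqrt(5)) + (1 + sqrt(5)) + (1 + sqrt(5)) + (1 - sqrt(5)) + (0) + (0)] = 20/20 = 1
  <chi_6*chi_8, chi_7> = (1/20)[1*(4)*conj(2) + 1*(4)*conj(-2) + 2*(-1)*conj(1/2 - sqrt(5)/2) + 2*(-1)*conj(-sqrt(5)/2 - 1/2) + 2*(-1)*conj(1/2 + sqrt(5)/2) + 2*(-1)*conj(-1/2 + sqrt(5)/2) + 5*(0)*conj(0) + 5*(0)*conj(0)]
      = (1/20)[(8) + (-8) + (-1 + sqrt(5)) + (1 + sqrt(5)) + (-sqrt(5) - 1) + (1 - sqrt(5)) + (0) + (0)] = 0/20 = 0
  <chi_6*chi_8, chi_8> = (1/20)[1*(4)*conj(2) + 1*(4)*conj(2) + 2*(-1)*conj(-sqrt(5)/2 - 1/2) + 2*(-1)*conj(-1/2 + sqrt(5)/2) + 2*(-1)*conj(-1/2 + sqrt(5)/2) + 2*(-1)*conj(-sqrt(5)/2 - 1/2) + 5*(0)*conj(0) + 5*(0)*conj(0)]
      = (1/20)[(8) + (8) + (1 + sqrt(5)) + (1 - sqrt(5)) + (1 - sqrt(5)) + (1 + sqrt(5)) + (0) + (0)] = 20/20 = 1
Hence the multiplicities are chi_6: 1, chi_8: 1. Dimension check: dim(chi_6)*dim(chi_8) = 2*2 = 4 and sum (mult * dim) = 1*2 + 1*2 = 4.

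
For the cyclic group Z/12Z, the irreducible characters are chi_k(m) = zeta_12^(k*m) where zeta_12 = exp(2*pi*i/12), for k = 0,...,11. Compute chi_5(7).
chi_5(7) = zeta_12^35 = exp(-I*pi/6)

Justification: chi_5(7) = zeta_12^(5*7) = zeta_12^35. Since zeta_12^12 = 1, this equals zeta_12^11 = exp(2*pi*i*11/12) = exp(-I*pi/6).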